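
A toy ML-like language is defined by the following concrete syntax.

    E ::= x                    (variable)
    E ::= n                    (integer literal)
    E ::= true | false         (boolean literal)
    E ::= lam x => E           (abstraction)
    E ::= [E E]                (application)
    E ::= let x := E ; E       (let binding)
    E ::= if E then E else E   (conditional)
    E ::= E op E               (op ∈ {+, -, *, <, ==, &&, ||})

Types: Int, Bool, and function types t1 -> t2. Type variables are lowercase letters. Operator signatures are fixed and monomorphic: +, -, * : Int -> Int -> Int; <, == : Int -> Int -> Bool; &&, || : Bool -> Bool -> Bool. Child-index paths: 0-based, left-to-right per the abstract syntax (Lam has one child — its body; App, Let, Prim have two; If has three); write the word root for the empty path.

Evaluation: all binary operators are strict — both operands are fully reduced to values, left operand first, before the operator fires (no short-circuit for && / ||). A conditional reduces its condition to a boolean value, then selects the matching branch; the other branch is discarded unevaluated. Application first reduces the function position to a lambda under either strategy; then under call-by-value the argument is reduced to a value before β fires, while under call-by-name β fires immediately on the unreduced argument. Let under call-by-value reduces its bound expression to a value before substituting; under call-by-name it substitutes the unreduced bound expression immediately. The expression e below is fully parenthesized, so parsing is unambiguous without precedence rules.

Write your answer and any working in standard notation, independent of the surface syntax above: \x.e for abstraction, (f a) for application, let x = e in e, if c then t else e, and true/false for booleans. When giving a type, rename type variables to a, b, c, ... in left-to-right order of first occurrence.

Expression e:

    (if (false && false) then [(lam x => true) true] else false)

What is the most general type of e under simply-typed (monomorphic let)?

Answer: Bool

Trace:
  unify Bool ~ Bool
  unify Bool ~ Bool
  unify Bool ~ Bool
\x._ : a -> Bool
  unify a -> Bool ~ Bool -> b
  unify a ~ Bool
  unify Bool ~ b
_ _ : Bool
  unify Bool ~ Bool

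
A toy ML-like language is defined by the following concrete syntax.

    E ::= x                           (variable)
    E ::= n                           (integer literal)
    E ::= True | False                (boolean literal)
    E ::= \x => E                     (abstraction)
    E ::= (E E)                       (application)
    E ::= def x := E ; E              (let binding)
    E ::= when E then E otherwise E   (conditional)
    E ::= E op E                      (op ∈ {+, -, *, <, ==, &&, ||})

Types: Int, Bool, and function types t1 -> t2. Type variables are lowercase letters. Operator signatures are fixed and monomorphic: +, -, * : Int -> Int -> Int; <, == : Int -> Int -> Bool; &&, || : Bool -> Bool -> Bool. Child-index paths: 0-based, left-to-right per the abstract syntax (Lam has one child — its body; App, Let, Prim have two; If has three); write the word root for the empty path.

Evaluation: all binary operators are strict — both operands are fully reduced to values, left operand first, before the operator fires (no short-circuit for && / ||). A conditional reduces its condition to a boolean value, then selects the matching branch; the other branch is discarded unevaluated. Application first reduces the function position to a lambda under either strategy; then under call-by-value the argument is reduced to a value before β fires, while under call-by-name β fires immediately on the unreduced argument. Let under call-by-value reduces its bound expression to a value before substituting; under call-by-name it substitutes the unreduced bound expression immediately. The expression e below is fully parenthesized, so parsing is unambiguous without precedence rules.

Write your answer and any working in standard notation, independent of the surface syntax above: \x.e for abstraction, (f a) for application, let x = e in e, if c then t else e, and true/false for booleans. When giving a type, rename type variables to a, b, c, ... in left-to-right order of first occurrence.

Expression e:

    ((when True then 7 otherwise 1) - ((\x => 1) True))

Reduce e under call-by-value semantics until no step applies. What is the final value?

Derivation:
step 0: ((if true then 7 else 1) - ((\x.1) true))
step 1: [if@0] (7 - ((\x.1) true))
step 2: [beta@1] (7 - 1)
step 3: [delta@root] 6

Answer: 6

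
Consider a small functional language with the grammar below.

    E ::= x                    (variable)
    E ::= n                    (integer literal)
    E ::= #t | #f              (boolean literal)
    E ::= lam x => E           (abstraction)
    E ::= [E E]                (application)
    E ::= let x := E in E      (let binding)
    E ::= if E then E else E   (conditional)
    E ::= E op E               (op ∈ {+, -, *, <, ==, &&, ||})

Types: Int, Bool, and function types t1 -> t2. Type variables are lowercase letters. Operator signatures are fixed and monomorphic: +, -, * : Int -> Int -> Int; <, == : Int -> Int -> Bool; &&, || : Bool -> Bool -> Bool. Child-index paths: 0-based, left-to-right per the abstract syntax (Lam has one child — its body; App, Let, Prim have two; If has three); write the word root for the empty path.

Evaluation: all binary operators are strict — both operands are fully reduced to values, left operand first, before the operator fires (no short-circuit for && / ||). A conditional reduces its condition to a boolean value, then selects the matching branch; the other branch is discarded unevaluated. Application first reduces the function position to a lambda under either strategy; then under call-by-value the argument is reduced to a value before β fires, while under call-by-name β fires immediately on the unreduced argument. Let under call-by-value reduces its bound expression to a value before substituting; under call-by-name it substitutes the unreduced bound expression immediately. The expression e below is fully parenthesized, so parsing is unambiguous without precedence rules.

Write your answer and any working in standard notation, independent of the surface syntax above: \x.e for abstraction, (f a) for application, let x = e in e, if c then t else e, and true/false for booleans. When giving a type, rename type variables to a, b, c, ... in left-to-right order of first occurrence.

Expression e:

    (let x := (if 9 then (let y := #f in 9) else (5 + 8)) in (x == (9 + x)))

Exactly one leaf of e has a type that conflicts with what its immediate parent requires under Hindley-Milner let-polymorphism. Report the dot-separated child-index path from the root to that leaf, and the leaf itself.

Answer: 0.0 : 9

Working:
  unify Int ~ Bool
  FAIL: mismatch Int ~ Bool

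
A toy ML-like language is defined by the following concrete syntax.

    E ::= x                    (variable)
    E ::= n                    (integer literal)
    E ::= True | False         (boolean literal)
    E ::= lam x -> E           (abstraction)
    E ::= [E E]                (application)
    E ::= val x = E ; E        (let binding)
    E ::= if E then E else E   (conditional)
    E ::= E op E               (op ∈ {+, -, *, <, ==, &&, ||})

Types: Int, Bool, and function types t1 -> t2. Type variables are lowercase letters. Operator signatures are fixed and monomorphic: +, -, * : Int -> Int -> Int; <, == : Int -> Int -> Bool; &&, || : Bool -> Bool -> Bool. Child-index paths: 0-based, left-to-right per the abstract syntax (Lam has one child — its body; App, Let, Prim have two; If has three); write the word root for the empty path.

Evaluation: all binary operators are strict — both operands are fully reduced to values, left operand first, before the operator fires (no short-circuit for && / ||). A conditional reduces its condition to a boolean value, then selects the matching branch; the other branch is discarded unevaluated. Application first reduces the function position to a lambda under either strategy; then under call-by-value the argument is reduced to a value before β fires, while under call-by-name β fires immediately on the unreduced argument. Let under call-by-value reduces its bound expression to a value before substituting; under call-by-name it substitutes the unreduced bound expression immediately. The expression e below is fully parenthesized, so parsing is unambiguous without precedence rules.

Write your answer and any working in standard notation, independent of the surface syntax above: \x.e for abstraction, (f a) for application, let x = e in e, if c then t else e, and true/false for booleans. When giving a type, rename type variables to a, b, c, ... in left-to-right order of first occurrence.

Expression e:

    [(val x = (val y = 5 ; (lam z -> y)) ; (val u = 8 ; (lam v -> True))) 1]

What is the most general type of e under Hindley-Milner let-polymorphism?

Trace:
let y : Int
y : Int
\z._ : a -> Int
let x : forall. a -> Int
let u : Int
\v._ : b -> Bool
  unify b -> Bool ~ Int -> c
  unify b ~ Int
  unify Bool ~ c
_ _ : Bool

Answer: Bool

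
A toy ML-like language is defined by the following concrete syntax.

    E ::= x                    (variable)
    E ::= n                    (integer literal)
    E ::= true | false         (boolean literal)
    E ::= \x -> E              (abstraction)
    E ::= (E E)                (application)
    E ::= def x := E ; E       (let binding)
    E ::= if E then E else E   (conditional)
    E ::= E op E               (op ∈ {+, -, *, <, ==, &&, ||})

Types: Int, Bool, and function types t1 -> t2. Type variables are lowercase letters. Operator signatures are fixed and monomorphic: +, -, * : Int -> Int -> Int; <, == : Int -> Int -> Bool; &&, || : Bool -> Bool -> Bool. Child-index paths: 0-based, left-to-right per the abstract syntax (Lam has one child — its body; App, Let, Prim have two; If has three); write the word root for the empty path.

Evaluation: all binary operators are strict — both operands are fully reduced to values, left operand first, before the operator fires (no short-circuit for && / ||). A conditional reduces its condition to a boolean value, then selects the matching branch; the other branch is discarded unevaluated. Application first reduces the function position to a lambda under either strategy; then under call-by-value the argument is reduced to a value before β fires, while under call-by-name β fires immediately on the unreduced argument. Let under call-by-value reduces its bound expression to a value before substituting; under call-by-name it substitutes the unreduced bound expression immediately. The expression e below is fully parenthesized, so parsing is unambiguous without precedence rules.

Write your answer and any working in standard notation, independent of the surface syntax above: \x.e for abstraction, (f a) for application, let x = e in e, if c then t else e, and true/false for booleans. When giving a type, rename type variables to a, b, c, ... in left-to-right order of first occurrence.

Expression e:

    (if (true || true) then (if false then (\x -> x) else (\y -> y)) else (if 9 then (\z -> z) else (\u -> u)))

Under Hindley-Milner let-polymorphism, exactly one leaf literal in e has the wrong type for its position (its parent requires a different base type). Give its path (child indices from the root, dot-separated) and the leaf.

Trace:
  unify Bool ~ Bool
  unify Bool ~ Bool
  unify Bool ~ Bool
  unify Bool ~ Bool
x : a
\x._ : a -> a
y : b
\y._ : b -> b
  unify a -> a ~ b -> b
  unify a ~ b
  unify b ~ b
  unify Int ~ Bool
  FAIL: mismatch Int ~ Bool

Answer: 2.0 : 9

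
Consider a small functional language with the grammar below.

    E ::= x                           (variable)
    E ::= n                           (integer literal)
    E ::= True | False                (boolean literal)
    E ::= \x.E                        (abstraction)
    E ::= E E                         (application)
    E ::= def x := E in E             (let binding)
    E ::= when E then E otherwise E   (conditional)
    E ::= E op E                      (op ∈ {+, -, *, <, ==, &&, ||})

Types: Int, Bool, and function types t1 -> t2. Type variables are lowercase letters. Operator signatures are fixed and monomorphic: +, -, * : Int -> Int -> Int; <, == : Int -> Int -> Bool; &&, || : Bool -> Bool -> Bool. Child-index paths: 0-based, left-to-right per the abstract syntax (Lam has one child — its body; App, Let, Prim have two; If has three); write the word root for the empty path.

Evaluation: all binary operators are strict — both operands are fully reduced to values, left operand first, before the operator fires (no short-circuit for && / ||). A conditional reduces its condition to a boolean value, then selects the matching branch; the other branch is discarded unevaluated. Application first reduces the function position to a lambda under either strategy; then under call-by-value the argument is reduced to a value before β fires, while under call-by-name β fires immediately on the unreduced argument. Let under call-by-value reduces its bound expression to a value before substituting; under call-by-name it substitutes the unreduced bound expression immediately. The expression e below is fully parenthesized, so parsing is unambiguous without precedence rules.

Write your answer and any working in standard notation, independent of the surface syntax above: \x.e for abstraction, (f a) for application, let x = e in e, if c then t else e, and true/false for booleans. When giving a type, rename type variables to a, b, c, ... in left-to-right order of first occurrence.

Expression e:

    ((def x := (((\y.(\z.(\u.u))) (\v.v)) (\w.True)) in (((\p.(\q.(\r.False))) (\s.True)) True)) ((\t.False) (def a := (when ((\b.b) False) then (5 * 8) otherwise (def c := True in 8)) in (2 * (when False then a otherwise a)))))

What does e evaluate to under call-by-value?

Derivation:
step 0: ((let x = (((\y.(\z.(\u.u))) (\v.v)) (\w.true)) in (((\p.(\q.(\r.false))) (\s.true)) true)) ((\t.false) (let a = (if ((\b.b) false) then (5 * 8) else (let c = true in 8)) in (2 * (if false then a else a)))))
step 1: [beta@0.0.0] ((let x = ((\z.(\u.u)) (\w.true)) in (((\p.(\q.(\r.false))) (\s.true)) true)) ((\t.false) (let a = (if ((\b.b) false) then (5 * 8) else (let c = true in 8)) in (2 * (if false then a else a)))))
step 2: [beta@0.0] ((let x = (\u.u) in (((\p.(\q.(\r.false))) (\s.true)) true)) ((\t.false) (let a = (if ((\b.b) false) then (5 * 8) else (let c = true in 8)) in (2 * (if false then a else a)))))
step 3: [let@0] ((((\p.(\q.(\r.false))) (\s.true)) true) ((\t.false) (let a = (if ((\b.b) false) then (5 * 8) else (let c = true in 8)) in (2 * (if false then a else a)))))
step 4: [beta@0.0] (((\q.(\r.false)) true) ((\t.false) (let a = (if ((\b.b) false) then (5 * 8) else (let c = true in 8)) in (2 * (if false then a else a)))))
step 5: [beta@0] ((\r.false) ((\t.false) (let a = (if ((\b.b) false) then (5 * 8) else (let c = true in 8)) in (2 * (if false then a else a)))))
step 6: [beta@1.1.0.0] ((\r.false) ((\t.false) (let a = (if false then (5 * 8) else (let c = true in 8)) in (2 * (if false then a else a)))))
step 7: [if@1.1.0] ((\r.false) ((\t.false) (let a = (let c = true in 8) in (2 * (if false then a else a)))))
step 8: [let@1.1.0] ((\r.false) ((\t.false) (let a = 8 in (2 * (if false then a else a)))))
step 9: [let@1.1] ((\r.false) ((\t.false) (2 * (if false then 8 else 8))))
step 10: [if@1.1.1] ((\r.false) ((\t.false) (2 * 8)))
step 11: [delta@1.1] ((\r.false) ((\t.false) 16))
step 12: [beta@1] ((\r.false) false)
step 13: [beta@root] false

Answer: false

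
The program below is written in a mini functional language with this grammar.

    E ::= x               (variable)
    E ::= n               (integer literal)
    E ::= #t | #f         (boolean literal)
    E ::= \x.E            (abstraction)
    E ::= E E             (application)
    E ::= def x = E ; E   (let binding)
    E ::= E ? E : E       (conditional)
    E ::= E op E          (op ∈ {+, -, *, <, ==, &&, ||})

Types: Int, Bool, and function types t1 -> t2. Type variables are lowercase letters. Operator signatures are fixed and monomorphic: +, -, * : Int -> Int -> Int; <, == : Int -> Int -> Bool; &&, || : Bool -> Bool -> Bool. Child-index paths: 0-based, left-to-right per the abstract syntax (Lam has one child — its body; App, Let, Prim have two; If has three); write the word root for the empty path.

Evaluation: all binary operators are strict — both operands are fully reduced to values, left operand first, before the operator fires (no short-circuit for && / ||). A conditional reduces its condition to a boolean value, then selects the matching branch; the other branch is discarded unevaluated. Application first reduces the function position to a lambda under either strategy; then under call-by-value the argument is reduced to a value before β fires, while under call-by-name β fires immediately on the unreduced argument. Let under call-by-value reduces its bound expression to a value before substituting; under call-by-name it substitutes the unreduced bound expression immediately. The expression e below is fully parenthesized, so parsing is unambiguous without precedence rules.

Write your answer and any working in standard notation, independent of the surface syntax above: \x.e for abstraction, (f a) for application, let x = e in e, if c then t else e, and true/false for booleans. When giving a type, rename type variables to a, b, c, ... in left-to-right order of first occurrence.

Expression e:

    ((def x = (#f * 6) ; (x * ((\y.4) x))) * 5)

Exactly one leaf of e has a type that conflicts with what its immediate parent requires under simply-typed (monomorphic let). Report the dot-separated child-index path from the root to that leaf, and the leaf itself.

Answer: 0.0.0 : false

Trace:
  unify Bool ~ Int
  FAIL: mismatch Bool ~ Int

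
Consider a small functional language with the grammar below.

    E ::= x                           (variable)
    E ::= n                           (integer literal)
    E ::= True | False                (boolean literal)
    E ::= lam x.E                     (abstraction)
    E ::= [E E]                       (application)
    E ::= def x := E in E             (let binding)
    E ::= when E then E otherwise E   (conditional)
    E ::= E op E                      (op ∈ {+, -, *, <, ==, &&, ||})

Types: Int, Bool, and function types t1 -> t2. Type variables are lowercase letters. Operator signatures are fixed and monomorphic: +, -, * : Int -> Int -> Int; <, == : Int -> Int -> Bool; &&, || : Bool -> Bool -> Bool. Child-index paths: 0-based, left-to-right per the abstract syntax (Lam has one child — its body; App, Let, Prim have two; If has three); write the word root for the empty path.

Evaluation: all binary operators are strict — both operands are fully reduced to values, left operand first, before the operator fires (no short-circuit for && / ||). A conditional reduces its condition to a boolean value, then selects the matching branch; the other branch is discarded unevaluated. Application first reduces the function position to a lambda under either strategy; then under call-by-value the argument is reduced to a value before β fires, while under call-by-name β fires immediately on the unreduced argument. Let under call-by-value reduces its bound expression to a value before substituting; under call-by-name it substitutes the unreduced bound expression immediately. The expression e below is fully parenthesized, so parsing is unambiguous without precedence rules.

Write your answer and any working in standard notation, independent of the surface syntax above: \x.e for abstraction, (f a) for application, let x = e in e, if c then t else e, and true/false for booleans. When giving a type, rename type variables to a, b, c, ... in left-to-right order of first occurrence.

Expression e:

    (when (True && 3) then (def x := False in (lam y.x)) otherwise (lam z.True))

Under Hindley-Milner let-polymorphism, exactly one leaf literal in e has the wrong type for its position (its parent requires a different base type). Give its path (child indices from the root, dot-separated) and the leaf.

Answer: 0.1 : 3

Working:
  unify Bool ~ Bool
  unify Int ~ Bool
  FAIL: mismatch Int ~ Bool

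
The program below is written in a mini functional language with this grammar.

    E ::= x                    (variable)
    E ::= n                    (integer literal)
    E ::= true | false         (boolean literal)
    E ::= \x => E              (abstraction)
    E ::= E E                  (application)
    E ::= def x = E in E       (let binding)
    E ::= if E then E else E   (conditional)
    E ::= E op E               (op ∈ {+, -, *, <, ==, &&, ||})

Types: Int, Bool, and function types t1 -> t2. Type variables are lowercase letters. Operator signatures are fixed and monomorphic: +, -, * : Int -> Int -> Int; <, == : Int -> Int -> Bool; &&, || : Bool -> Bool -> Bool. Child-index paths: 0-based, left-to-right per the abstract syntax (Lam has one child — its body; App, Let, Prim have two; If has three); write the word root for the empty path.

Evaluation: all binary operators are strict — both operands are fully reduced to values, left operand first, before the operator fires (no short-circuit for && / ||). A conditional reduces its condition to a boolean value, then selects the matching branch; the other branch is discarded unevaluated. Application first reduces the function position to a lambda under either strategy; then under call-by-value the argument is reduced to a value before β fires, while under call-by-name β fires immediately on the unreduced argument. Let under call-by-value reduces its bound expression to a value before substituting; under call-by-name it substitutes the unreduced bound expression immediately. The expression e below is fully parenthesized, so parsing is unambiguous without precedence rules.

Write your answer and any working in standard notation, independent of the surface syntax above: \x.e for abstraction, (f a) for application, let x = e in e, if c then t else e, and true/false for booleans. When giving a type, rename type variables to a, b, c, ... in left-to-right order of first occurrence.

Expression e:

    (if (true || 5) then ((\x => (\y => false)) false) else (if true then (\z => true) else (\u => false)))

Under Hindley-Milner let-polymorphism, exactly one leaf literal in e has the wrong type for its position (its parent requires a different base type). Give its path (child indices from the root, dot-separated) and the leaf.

Answer: 0.1 : 5

Trace:
  unify Bool ~ Bool
  unify Int ~ Bool
  FAIL: mismatch Int ~ Bool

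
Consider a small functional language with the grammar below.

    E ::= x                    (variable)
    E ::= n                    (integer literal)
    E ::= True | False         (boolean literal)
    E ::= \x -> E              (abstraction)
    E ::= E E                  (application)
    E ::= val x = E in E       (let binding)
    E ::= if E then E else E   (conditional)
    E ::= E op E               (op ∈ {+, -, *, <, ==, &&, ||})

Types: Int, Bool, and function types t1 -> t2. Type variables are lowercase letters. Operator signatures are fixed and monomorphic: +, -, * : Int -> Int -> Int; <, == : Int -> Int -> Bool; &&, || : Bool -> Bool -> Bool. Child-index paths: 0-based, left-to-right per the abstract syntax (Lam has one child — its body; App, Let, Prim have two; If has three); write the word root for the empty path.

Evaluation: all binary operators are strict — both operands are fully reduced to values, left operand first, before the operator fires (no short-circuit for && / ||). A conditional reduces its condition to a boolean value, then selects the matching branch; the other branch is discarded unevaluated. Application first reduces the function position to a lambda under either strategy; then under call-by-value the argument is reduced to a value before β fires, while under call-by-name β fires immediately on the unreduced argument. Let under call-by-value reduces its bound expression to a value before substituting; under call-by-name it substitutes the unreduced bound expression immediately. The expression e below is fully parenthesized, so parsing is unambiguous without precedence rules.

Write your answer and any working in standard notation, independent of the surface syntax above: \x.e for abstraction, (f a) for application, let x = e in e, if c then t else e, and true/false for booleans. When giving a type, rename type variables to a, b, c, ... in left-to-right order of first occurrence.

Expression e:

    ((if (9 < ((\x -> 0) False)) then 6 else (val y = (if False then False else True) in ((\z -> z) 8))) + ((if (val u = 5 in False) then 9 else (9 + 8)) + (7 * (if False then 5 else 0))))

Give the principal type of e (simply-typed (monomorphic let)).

Answer: Int

Derivation:
  unify Int ~ Int
\x._ : a -> Int
  unify a -> Int ~ Bool -> b
  unify a ~ Bool
  unify Int ~ b
_ _ : Int
  unify Int ~ Int
  unify Bool ~ Bool
  unify Bool ~ Bool
  unify Bool ~ Bool
let y : Bool
z : c
\z._ : c -> c
  unify c -> c ~ Int -> d
  unify c ~ Int
  unify Int ~ d
_ _ : Int
  unify Int ~ Int
  unify Int ~ Int
let u : Int
  unify Bool ~ Bool
  unify Int ~ Int
  unify Int ~ Int
  unify Int ~ Int
  unify Int ~ Int
  unify Int ~ Int
  unify Bool ~ Bool
  unify Int ~ Int
  unify Int ~ Int
  unify Int ~ Int
  unify Int ~ Int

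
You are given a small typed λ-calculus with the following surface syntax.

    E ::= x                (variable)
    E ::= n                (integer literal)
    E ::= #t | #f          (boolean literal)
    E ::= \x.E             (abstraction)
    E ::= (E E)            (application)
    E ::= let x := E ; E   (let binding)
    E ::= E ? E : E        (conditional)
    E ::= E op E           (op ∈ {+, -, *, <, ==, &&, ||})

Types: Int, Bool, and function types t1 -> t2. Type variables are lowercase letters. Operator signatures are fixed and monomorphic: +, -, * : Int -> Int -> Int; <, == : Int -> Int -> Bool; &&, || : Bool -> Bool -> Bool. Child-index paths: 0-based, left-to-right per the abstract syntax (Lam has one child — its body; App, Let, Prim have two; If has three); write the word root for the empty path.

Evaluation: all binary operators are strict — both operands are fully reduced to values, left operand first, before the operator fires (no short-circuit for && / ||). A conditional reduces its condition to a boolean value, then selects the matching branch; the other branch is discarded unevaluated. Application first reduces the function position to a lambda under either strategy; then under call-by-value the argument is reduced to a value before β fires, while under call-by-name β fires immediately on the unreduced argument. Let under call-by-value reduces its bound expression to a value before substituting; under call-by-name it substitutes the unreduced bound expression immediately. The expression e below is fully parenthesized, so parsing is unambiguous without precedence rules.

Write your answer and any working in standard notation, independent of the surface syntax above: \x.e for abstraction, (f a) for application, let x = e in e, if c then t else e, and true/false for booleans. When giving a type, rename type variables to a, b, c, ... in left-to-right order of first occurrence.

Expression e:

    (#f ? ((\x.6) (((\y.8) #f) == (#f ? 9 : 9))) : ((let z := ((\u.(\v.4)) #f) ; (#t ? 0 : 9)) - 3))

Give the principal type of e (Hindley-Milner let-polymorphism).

Answer: Int

Derivation:
  unify Bool ~ Bool
\x._ : a -> Int
\y._ : b -> Int
  unify b -> Int ~ Bool -> c
  unify b ~ Bool
  unify Int ~ c
_ _ : Int
  unify Int ~ Int
  unify Bool ~ Bool
  unify Int ~ Int
  unify Int ~ Int
  unify a -> Int ~ Bool -> d
  unify a ~ Bool
  unify Int ~ d
_ _ : Int
\v._ : f -> Int
\u._ : e -> f -> Int
  unify e -> f -> Int ~ Bool -> g
  unify e ~ Bool
  unify f -> Int ~ g
_ _ : f -> Int
let z : forall. f -> Int
  unify Bool ~ Bool
  unify Int ~ Int
  unify Int ~ Int
  unify Int ~ Int
  unify Int ~ Int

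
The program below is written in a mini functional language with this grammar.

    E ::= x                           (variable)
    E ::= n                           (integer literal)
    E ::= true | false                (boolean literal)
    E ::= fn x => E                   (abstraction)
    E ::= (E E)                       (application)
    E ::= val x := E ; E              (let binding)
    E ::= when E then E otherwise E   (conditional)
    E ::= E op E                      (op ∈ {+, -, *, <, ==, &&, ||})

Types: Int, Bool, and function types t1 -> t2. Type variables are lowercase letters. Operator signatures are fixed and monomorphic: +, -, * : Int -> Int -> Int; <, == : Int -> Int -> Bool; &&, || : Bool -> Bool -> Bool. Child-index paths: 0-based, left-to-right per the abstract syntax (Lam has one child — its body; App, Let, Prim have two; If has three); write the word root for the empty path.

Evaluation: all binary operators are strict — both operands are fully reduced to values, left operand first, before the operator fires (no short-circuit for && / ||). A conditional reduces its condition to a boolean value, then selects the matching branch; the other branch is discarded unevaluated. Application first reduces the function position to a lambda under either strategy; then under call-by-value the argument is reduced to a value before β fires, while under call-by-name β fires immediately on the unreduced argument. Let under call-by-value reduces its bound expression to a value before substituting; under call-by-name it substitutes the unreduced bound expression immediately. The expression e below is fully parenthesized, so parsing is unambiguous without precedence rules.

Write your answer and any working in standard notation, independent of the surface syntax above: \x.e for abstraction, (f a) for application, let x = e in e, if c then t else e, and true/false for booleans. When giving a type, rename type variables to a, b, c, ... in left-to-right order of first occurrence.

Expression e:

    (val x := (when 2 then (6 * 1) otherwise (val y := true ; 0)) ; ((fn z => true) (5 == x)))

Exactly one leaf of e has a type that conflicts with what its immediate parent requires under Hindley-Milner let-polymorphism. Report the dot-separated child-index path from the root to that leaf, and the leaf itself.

Working:
  unify Int ~ Bool
  FAIL: mismatch Int ~ Bool

Answer: 0.0 : 2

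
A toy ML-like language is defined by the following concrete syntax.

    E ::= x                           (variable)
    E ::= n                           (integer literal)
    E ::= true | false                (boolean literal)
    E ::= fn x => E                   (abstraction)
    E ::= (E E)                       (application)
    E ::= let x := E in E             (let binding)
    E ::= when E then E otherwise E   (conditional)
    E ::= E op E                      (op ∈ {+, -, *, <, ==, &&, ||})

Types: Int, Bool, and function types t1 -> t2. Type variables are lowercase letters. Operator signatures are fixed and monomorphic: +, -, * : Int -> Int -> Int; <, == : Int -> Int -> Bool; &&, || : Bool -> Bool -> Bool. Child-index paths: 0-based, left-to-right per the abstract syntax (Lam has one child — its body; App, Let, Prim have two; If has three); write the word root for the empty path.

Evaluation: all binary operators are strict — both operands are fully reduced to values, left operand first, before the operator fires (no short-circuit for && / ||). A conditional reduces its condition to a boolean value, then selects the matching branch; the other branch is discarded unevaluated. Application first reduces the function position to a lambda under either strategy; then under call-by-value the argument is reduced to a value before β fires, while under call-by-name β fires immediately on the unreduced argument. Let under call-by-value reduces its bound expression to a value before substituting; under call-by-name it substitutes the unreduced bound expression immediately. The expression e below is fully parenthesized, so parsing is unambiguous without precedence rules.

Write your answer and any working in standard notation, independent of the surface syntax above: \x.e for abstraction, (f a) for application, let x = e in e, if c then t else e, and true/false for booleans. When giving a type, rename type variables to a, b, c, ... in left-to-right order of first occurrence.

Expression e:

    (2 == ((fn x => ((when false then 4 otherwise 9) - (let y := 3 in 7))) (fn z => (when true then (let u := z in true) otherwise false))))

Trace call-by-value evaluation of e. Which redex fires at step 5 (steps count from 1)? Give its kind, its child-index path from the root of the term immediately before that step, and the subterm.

Working:
step 0: (2 == ((\x.((if false then 4 else 9) - (let y = 3 in 7))) (\z.(if true then (let u = z in true) else false))))
step 1: [beta@1] (2 == ((if false then 4 else 9) - (let y = 3 in 7)))
step 2: [if@1.0] (2 == (9 - (let y = 3 in 7)))
step 3: [let@1.1] (2 == (9 - 7))
step 4: [delta@1] (2 == 2)
step 5: [delta@root] true

Answer: delta at root : (2 == 2)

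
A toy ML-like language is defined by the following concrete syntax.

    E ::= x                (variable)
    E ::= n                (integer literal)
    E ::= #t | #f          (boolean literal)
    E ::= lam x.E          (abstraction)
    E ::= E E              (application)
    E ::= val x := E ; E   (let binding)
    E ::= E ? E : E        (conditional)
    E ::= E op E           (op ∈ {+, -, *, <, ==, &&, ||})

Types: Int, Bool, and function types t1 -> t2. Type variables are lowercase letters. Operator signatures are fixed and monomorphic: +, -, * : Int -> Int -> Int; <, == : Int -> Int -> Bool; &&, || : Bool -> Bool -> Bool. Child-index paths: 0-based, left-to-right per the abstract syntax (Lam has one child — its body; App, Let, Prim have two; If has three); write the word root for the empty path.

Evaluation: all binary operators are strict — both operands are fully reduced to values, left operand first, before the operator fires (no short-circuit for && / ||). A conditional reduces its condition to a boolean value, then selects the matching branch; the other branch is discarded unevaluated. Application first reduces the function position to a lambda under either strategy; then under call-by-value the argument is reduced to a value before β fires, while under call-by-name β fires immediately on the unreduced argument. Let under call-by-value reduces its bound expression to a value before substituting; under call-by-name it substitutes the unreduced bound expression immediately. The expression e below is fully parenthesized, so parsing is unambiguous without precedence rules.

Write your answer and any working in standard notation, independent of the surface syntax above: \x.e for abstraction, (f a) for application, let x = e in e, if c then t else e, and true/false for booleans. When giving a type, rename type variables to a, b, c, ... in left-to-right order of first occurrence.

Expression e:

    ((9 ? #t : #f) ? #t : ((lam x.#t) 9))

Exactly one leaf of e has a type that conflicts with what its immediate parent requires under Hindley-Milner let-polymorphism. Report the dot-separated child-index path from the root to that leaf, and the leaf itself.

Answer: 0.0 : 9

Derivation:
  unify Int ~ Bool
  FAIL: mismatch Int ~ Bool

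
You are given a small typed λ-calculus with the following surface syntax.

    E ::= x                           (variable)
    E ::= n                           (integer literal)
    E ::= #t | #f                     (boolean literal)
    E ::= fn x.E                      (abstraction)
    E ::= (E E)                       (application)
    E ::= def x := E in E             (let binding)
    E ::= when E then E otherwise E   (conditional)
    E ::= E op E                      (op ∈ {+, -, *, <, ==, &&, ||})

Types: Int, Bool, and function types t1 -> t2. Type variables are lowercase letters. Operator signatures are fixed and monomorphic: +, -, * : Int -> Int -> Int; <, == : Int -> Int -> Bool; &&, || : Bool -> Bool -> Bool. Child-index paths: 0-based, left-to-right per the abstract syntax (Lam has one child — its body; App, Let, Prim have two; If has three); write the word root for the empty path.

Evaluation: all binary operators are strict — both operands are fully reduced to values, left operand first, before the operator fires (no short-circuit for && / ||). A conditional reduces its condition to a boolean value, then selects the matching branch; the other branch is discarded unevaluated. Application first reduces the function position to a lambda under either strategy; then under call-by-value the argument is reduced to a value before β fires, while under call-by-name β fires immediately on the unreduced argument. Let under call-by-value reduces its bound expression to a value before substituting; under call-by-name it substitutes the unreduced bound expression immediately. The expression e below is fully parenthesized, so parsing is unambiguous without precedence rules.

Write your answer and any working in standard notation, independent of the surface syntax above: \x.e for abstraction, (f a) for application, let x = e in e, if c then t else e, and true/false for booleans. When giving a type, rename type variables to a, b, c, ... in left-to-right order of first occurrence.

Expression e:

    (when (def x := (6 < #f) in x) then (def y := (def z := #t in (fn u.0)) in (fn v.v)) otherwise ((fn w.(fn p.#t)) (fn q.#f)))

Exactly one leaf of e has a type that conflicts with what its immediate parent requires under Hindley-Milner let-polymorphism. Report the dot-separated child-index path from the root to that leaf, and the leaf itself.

Derivation:
  unify Int ~ Int
  unify Bool ~ Int
  FAIL: mismatch Bool ~ Int

Answer: 0.0.1 : false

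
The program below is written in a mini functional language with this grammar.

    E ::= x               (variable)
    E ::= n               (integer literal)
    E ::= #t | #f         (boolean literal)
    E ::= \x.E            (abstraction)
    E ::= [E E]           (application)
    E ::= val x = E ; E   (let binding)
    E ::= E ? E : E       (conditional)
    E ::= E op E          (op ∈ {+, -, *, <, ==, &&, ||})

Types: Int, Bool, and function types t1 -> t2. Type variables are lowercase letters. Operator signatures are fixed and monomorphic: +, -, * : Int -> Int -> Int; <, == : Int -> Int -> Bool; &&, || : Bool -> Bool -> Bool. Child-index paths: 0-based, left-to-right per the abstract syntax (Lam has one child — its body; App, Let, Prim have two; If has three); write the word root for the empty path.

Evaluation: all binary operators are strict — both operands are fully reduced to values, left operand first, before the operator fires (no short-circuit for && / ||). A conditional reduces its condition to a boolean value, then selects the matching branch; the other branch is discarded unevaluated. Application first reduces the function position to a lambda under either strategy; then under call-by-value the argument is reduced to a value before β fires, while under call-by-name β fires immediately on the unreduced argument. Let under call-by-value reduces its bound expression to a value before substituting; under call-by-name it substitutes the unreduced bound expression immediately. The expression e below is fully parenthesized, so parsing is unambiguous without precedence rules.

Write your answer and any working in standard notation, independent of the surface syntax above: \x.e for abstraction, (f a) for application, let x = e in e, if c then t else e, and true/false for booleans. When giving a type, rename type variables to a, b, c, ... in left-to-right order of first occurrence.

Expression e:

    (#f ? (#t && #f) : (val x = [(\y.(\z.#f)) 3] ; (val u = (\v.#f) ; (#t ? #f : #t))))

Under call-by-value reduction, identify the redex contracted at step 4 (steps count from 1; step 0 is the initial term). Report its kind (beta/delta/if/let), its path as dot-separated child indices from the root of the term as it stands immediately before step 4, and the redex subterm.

Trace:
step 0: (if false then (true && false) else (let x = ((\y.(\z.false)) 3) in (let u = (\v.false) in (if true then false else true))))
step 1: [if@root] (let x = ((\y.(\z.false)) 3) in (let u = (\v.false) in (if true then false else true)))
step 2: [beta@0] (let x = (\z.false) in (let u = (\v.false) in (if true then false else true)))
step 3: [let@root] (let u = (\v.false) in (if true then false else true))
step 4: [let@root] (if true then false else true)

Answer: let at root : (let u = (\v.false) in (if true then false else true))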